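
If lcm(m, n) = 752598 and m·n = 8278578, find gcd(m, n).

11

From gcd × lcm = mn: gcd = 8278578 / 752598 = 11.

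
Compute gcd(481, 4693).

13

Euclid: 4693 = 9·481 + 364; 481 = 1·364 + 117; 364 = 3·117 + 13; 117 = 9·13 + 0. Last nonzero remainder: 13.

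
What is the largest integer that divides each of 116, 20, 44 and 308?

4

gcd(116, 20): 116 = 5·20 + 16; 20 = 1·16 + 4; 16 = 4·4 + 0 → 4
gcd(4, 44): 44 = 11·4 + 0 → 4
gcd(4, 308): 308 = 77·4 + 0 → 4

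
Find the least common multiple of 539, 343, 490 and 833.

lcm(539, 343) = 539·343/gcd = 184877/49 = 3773
lcm(3773, 490) = 3773·490/gcd = 1848770/49 = 37730
lcm(37730, 833) = 37730·833/gcd = 31429090/49 = 641410

641410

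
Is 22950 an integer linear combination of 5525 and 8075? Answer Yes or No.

By Bézout, 5525s − 8075t = 22950 has integer solutions iff gcd(5525, 8075) | 22950.
Euclid: 8075 = 1·5525 + 2550; 5525 = 2·2550 + 425; 2550 = 6·425 + 0. gcd = 425; 22950 mod 425 = 0. Yes.

Yes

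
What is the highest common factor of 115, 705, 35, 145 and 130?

5

gcd(115, 705): 705 = 6·115 + 15; 115 = 7·15 + 10; 15 = 1·10 + 5; 10 = 2·5 + 0 → 5
gcd(5, 35): 35 = 7·5 + 0 → 5
gcd(5, 145): 145 = 29·5 + 0 → 5
gcd(5, 130): 130 = 26·5 + 0 → 5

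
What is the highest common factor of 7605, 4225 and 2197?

7605 = 3² · 5 · 13²; 4225 = 5² · 13²; 2197 = 13³
gcd takes min exponent of each prime: 13² = 169

169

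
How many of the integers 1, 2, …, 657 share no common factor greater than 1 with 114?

114 = 2·3·19. Inclusion–exclusion on these primes:
657 − ⌊657/2⌋ − ⌊657/3⌋ − ⌊657/19⌋ + ⌊657/6⌋ + ⌊657/38⌋ + ⌊657/57⌋ − ⌊657/114⌋ = 208

208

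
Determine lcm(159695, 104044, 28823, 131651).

147788779580

159695 = 5 · 19 · 41²; 104044 = 2² · 19 · 37²; 28823 = 19 · 37 · 41; 131651 = 13² · 19 · 41
lcm takes max exponent of each prime: 2² · 5 · 13² · 19 · 37² · 41² = 147788779580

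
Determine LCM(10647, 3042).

21294

gcd first: 10647 = 3·3042 + 1521; 3042 = 2·1521 + 0 → gcd = 1521
lcm = 10647·3042/gcd = 32388174/1521 = 21294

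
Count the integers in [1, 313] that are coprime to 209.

270

Prime factors of 209: 11, 19. Count integers ≤ 313 divisible by none of them.
By inclusion–exclusion: 313 − ⌊313/11⌋ − ⌊313/19⌋ + ⌊313/209⌋ = 270.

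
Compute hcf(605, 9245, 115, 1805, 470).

gcd(605, 9245): 9245 = 15·605 + 170; 605 = 3·170 + 95; 170 = 1·95 + 75; 95 = 1·75 + 20; 75 = 3·20 + 15; 20 = 1·15 + 5; 15 = 3·5 + 0 → 5
gcd(5, 115): 115 = 23·5 + 0 → 5
gcd(5, 1805): 1805 = 361·5 + 0 → 5
gcd(5, 470): 470 = 94·5 + 0 → 5

5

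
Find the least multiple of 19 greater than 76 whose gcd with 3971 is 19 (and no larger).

95

Multiples of 19 above 76: 19·5, 19·6, … . Need the cofactor coprime to 3971/19 = 209.
Checking s = 5, 6, … the first with gcd(s, 209) = 1 is s = 5, giving 95.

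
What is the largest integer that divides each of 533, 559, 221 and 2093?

13

gcd(533, 559): 559 = 1·533 + 26; 533 = 20·26 + 13; 26 = 2·13 + 0 → 13
gcd(13, 221): 221 = 17·13 + 0 → 13
gcd(13, 2093): 2093 = 161·13 + 0 → 13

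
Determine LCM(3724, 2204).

107996

gcd first: 3724 = 1·2204 + 1520; 2204 = 1·1520 + 684; 1520 = 2·684 + 152; 684 = 4·152 + 76; 152 = 2·76 + 0 → gcd = 76
lcm = 3724·2204/gcd = 8207696/76 = 107996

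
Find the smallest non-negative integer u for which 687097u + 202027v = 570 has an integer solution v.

gcd(687097, 202027) = 19 (Euclid: 687097 = 3·202027 + 81016; 202027 = 2·81016 + 39995; 81016 = 2·39995 + 1026; 39995 = 38·1026 + 1007; 1026 = 1·1007 + 19; 1007 = 53·19 + 0), and 19 | 570.
Extended Euclid: 687097·(197) + 202027·(-670) = 19. Scale by 30: u₀ = 5910.
General solution u = u₀ + 10633t; reducing mod 10633 gives u = 5910 (and v = -20100).

5910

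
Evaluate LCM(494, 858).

16302

494 = 2 · 13 · 19; 858 = 2 · 3 · 11 · 13
max exponents: 2 · 3 · 11 · 13 · 19 = 16302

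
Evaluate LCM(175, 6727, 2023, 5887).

40874765575

175 = 5² · 7; 6727 = 7 · 31²; 2023 = 7 · 17²; 5887 = 7 · 29²
lcm takes max exponent of each prime: 5² · 7 · 17² · 29² · 31² = 40874765575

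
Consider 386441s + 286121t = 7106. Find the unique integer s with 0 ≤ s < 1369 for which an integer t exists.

40

gcd(386441, 286121) = 209 (Euclid: 386441 = 1·286121 + 100320; 286121 = 2·100320 + 85481; 100320 = 1·85481 + 14839; 85481 = 5·14839 + 11286; 14839 = 1·11286 + 3553; 11286 = 3·3553 + 627; 3553 = 5·627 + 418; 627 = 1·418 + 209; 418 = 2·209 + 0), and 209 | 7106.
Extended Euclid: 386441·(-482) + 286121·(651) = 209. Scale by 34: s₀ = -16388.
General solution s = s₀ + 1369k; reducing mod 1369 gives s = 40 (and t = -54).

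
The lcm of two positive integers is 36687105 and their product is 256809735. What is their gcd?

From gcd × lcm = mn: gcd = 256809735 / 36687105 = 7.

7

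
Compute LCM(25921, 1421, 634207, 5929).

25921 = 7² · 23²; 1421 = 7² · 29; 634207 = 7³ · 43²; 5929 = 7² · 11²
lcm takes max exponent of each prime: 7³ · 11² · 23² · 29 · 43² = 1177253720027

1177253720027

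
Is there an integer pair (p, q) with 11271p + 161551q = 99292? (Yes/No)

No

By Bézout, 11271p + 161551q = 99292 has integer solutions iff gcd(11271, 161551) | 99292.
Euclid: 161551 = 14·11271 + 3757; 11271 = 3·3757 + 0. gcd = 3757; 99292 mod 3757 = 1610. No.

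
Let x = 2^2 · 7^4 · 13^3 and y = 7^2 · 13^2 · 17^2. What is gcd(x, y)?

min exponent per shared prime: 7^2 · 13^2 = 8281

8281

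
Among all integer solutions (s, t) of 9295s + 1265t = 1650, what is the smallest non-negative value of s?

21

Euclid: 9295 = 7·1265 + 440; 1265 = 2·440 + 385; 440 = 1·385 + 55; 385 = 7·55 + 0 → gcd = 55; 1650 = 55·30.
Back-substitution yields 9295·(3) + 1265·(-22) = 55, so one solution is s = 3·30 = 90, t = -22·30 = -660.
Solutions in s differ by 1265/55 = 23; the one in [0, 23) is 90 mod 23 = 21.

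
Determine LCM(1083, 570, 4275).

1083 = 3 · 19²; 570 = 2 · 3 · 5 · 19; 4275 = 3² · 5² · 19
lcm takes max exponent of each prime: 2 · 3² · 5² · 19² = 162450

162450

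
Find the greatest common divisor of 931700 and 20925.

931700 = 2² · 5² · 7 · 11³
20925 = 3³ · 5² · 31
Common: 5² = 25

25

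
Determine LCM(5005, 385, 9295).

5005 = 5 · 7 · 11 · 13; 385 = 5 · 7 · 11; 9295 = 5 · 11 · 13²
lcm takes max exponent of each prime: 5 · 7 · 11 · 13² = 65065

65065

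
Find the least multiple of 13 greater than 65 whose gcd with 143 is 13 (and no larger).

gcd(x, 143) = 13 forces 13 | x; write x = 13s. Then gcd(13s, 13·11) = 13·gcd(s, 11), so need gcd(s, 11) = 1.
13s > 65 gives s ≥ 6. The least s ≥ 6 coprime to 11 is 6, so x = 13·6 = 78.

78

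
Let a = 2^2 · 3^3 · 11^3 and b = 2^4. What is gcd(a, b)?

min exponent per shared prime: 2^2 = 4

4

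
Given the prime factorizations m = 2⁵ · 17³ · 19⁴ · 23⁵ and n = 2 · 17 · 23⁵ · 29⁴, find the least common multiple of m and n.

max exponent per prime: 2⁵ · 17³ · 19⁴ · 23⁵ · 29⁴ = 93270073274064657214688

93270073274064657214688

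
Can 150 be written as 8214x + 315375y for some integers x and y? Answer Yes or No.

Yes

By Bézout, 8214x + 315375y = 150 has integer solutions iff gcd(8214, 315375) | 150.
Euclid: 315375 = 38·8214 + 3243; 8214 = 2·3243 + 1728; 3243 = 1·1728 + 1515; 1728 = 1·1515 + 213; 1515 = 7·213 + 24; 213 = 8·24 + 21; 24 = 1·21 + 3; 21 = 7·3 + 0. gcd = 3; 150 mod 3 = 0. Yes.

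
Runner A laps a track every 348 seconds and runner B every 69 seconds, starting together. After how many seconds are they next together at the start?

8004

348 = 2² · 3 · 29; 69 = 3 · 23
max exponents: 2² · 3 · 23 · 29 = 8004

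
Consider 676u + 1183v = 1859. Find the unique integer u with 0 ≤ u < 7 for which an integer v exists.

Reduce mod 1183: 676u ≡ 1859 (mod 1183). With g = gcd(676, 1183) = 169 dividing 1859, divide through: 4u ≡ 11 (mod 7).
Since gcd(4, 7) = 1, u ≡ 11·(4)⁻¹ ≡ 1 (mod 7). Smallest non-negative: 1.

1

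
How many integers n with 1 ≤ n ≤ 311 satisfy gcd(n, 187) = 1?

266

187 = 11·17. Inclusion–exclusion on these primes:
311 − ⌊311/11⌋ − ⌊311/17⌋ + ⌊311/187⌋ = 266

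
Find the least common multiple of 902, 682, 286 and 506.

8360638

lcm(902, 682) = 902·682/gcd = 615164/22 = 27962
lcm(27962, 286) = 27962·286/gcd = 7997132/22 = 363506
lcm(363506, 506) = 363506·506/gcd = 183934036/22 = 8360638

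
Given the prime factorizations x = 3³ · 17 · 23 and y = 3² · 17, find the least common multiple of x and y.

10557

max exponent per prime: 3³ · 17 · 23 = 10557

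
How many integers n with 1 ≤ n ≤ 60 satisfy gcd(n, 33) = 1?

36

Prime factors of 33: 3, 11. Count integers ≤ 60 divisible by none of them.
By inclusion–exclusion: 60 − ⌊60/3⌋ − ⌊60/11⌋ + ⌊60/33⌋ = 36.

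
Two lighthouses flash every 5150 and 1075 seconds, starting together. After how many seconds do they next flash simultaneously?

gcd first: 5150 = 4·1075 + 850; 1075 = 1·850 + 225; 850 = 3·225 + 175; 225 = 1·175 + 50; 175 = 3·50 + 25; 50 = 2·25 + 0 → gcd = 25
lcm = 5150·1075/gcd = 5536250/25 = 221450

221450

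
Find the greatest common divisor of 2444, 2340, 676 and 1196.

52

gcd(2444, 2340): 2444 = 1·2340 + 104; 2340 = 22·104 + 52; 104 = 2·52 + 0 → 52
gcd(52, 676): 676 = 13·52 + 0 → 52
gcd(52, 1196): 1196 = 23·52 + 0 → 52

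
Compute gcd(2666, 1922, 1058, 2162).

2

2666 = 2 · 31 · 43; 1922 = 2 · 31²; 1058 = 2 · 23²; 2162 = 2 · 23 · 47
gcd takes min exponent of each prime: 2 = 2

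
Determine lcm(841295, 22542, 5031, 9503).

4376416590

841295 = 5 · 7 · 13 · 43²; 22542 = 2 · 3 · 13 · 17²; 5031 = 3² · 13 · 43; 9503 = 13 · 17 · 43
lcm takes max exponent of each prime: 2 · 3² · 5 · 7 · 13 · 17² · 43² = 4376416590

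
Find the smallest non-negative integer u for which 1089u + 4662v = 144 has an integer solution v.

Euclid: 4662 = 4·1089 + 306; 1089 = 3·306 + 171; 306 = 1·171 + 135; 171 = 1·135 + 36; 135 = 3·36 + 27; 36 = 1·27 + 9; 27 = 3·9 + 0 → gcd = 9; 144 = 9·16.
Back-substitution yields 1089·(137) + 4662·(-32) = 9, so one solution is u = 137·16 = 2192, v = -32·16 = -512.
Solutions in u differ by 4662/9 = 518; the one in [0, 518) is 2192 mod 518 = 120.

120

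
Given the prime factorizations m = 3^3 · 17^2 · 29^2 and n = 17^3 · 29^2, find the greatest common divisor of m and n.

243049

min exponent per shared prime: 17^2 · 29^2 = 243049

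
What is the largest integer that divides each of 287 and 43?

1

287 = 7 · 41
43 = 43
Common: 1 = 1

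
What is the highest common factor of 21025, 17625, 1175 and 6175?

gcd(21025, 17625): 21025 = 1·17625 + 3400; 17625 = 5·3400 + 625; 3400 = 5·625 + 275; 625 = 2·275 + 75; 275 = 3·75 + 50; 75 = 1·50 + 25; 50 = 2·25 + 0 → 25
gcd(25, 1175): 1175 = 47·25 + 0 → 25
gcd(25, 6175): 6175 = 247·25 + 0 → 25

25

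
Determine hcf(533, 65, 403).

gcd(533, 65): 533 = 8·65 + 13; 65 = 5·13 + 0 → 13
gcd(13, 403): 403 = 31·13 + 0 → 13

13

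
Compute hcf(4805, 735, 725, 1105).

gcd(4805, 735): 4805 = 6·735 + 395; 735 = 1·395 + 340; 395 = 1·340 + 55; 340 = 6·55 + 10; 55 = 5·10 + 5; 10 = 2·5 + 0 → 5
gcd(5, 725): 725 = 145·5 + 0 → 5
gcd(5, 1105): 1105 = 221·5 + 0 → 5

5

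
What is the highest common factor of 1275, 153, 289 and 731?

gcd(1275, 153): 1275 = 8·153 + 51; 153 = 3·51 + 0 → 51
gcd(51, 289): 289 = 5·51 + 34; 51 = 1·34 + 17; 34 = 2·17 + 0 → 17
gcd(17, 731): 731 = 43·17 + 0 → 17

17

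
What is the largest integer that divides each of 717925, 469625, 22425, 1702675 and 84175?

717925 = 5² · 13 · 47²; 469625 = 5³ · 13 · 17²; 22425 = 3 · 5² · 13 · 23; 1702675 = 5² · 13³ · 31; 84175 = 5² · 7 · 13 · 37
gcd takes min exponent of each prime: 5² · 13 = 325

325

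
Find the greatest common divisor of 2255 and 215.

5

2255 = 5 · 11 · 41
215 = 5 · 43
Common: 5 = 5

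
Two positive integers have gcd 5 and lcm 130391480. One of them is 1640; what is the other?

397535

Using pq = gcd(p,q)·lcm(p,q) = 5·130391480 = 651957400, we get q = 651957400/1640 = 397535.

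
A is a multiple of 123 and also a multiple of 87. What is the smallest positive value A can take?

123 = 3 · 41; 87 = 3 · 29
max exponents: 3 · 29 · 41 = 3567

3567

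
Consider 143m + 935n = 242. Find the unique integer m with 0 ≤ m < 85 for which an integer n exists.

54

Euclid: 935 = 6·143 + 77; 143 = 1·77 + 66; 77 = 1·66 + 11; 66 = 6·11 + 0 → gcd = 11; 242 = 11·22.
Back-substitution yields 143·(-13) + 935·(2) = 11, so one solution is m = -13·22 = -286, n = 2·22 = 44.
Solutions in m differ by 935/11 = 85; the one in [0, 85) is -286 mod 85 = 54.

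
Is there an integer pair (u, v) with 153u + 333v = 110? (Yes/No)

By Bézout, 153u + 333v = 110 has integer solutions iff gcd(153, 333) | 110.
Euclid: 333 = 2·153 + 27; 153 = 5·27 + 18; 27 = 1·18 + 9; 18 = 2·9 + 0. gcd = 9; 110 mod 9 = 2. No.

No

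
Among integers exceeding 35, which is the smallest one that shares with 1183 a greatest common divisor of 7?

42

gcd(x, 1183) = 7 forces 7 | x; write x = 7s. Then gcd(7s, 7·169) = 7·gcd(s, 169), so need gcd(s, 169) = 1.
7s > 35 gives s ≥ 6. The least s ≥ 6 coprime to 169 is 6, so x = 7·6 = 42.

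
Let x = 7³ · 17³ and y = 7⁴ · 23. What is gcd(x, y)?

min exponent per shared prime: 7³ = 343

343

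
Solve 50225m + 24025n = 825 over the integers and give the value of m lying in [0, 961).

630

Reduce mod 24025: 50225m ≡ 825 (mod 24025). With g = gcd(50225, 24025) = 25 dividing 825, divide through: 2009m ≡ 33 (mod 961).
Since gcd(2009, 961) = 1, m ≡ 33·(2009)⁻¹ ≡ 630 (mod 961). Smallest non-negative: 630.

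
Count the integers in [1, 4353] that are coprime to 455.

Prime factors of 455: 5, 7, 13. Count integers ≤ 4353 divisible by none of them.
By inclusion–exclusion: 4353 − ⌊4353/5⌋ − ⌊4353/7⌋ − ⌊4353/13⌋ + ⌊4353/35⌋ + ⌊4353/65⌋ + ⌊4353/91⌋ − ⌊4353/455⌋ = 2756.

2756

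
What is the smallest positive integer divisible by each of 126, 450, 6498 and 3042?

126 = 2 · 3² · 7; 450 = 2 · 3² · 5²; 6498 = 2 · 3² · 19²; 3042 = 2 · 3² · 13²
lcm takes max exponent of each prime: 2 · 3² · 5² · 7 · 13² · 19² = 192178350

192178350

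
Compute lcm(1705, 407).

1705 = 5 · 11 · 31; 407 = 11 · 37
max exponents: 5 · 11 · 31 · 37 = 63085

63085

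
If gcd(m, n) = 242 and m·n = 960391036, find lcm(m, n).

gcd·lcm = product, so lcm = 960391036/242 = 3968558.

3968558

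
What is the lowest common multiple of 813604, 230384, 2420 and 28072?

813604 = 2² · 11² · 41²; 230384 = 2⁴ · 7 · 11² · 17; 2420 = 2² · 5 · 11²; 28072 = 2³ · 11² · 29
lcm takes max exponent of each prime: 2⁴ · 5 · 7 · 11² · 17 · 29 · 41² = 56154948080

56154948080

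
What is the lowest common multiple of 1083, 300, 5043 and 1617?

98126189700

1083 = 3 · 19²; 300 = 2² · 3 · 5²; 5043 = 3 · 41²; 1617 = 3 · 7² · 11
lcm takes max exponent of each prime: 2² · 3 · 5² · 7² · 11 · 19² · 41² = 98126189700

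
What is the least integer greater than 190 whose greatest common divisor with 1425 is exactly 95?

380

gcd(k, 1425) = 95 forces 95 | k; write k = 95s. Then gcd(95s, 95·15) = 95·gcd(s, 15), so need gcd(s, 15) = 1.
95s > 190 gives s ≥ 3. The least s ≥ 3 coprime to 15 is 4, so k = 95·4 = 380.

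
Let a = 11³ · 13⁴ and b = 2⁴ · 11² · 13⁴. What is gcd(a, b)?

min exponent per shared prime: 11² · 13⁴ = 3455881

3455881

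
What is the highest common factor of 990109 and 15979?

19

990109 = 19 · 31 · 41²
15979 = 19 · 29²
Common: 19 = 19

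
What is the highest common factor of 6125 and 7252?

49

Euclid: 7252 = 1·6125 + 1127; 6125 = 5·1127 + 490; 1127 = 2·490 + 147; 490 = 3·147 + 49; 147 = 3·49 + 0. Last nonzero remainder: 49.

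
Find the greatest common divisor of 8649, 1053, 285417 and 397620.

gcd(8649, 1053): 8649 = 8·1053 + 225; 1053 = 4·225 + 153; 225 = 1·153 + 72; 153 = 2·72 + 9; 72 = 8·9 + 0 → 9
gcd(9, 285417): 285417 = 31713·9 + 0 → 9
gcd(9, 397620): 397620 = 44180·9 + 0 → 9

9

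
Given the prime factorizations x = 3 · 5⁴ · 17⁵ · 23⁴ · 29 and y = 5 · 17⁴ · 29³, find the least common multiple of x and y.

max exponent per prime: 3 · 5⁴ · 17⁵ · 23⁴ · 29³ = 18169844757286299375

18169844757286299375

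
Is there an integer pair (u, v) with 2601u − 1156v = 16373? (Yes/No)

No

gcd(2601, 1156): 2601 = 2·1156 + 289; 1156 = 4·289 + 0 → 289
289 does not divide 16373, so a solution does not exist.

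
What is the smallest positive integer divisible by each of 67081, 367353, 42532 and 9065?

lcm(67081, 367353) = 67081·367353/gcd = 24642406593/49 = 502906257
lcm(502906257, 42532) = 502906257·42532/gcd = 21389608922724/343 = 62360375868
lcm(62360375868, 9065) = 62360375868·9065/gcd = 565296807243420/1813 = 311801879340

311801879340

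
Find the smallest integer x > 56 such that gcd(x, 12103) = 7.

63

gcd(x, 12103) = 7 forces 7 | x; write x = 7s. Then gcd(7s, 7·1729) = 7·gcd(s, 1729), so need gcd(s, 1729) = 1.
7s > 56 gives s ≥ 9. The least s ≥ 9 coprime to 1729 is 9, so x = 7·9 = 63.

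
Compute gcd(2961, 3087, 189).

63

gcd(2961, 3087): 3087 = 1·2961 + 126; 2961 = 23·126 + 63; 126 = 2·63 + 0 → 63
gcd(63, 189): 189 = 3·63 + 0 → 63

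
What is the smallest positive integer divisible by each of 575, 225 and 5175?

575 = 5² · 23; 225 = 3² · 5²; 5175 = 3² · 5² · 23
lcm takes max exponent of each prime: 3² · 5² · 23 = 5175

5175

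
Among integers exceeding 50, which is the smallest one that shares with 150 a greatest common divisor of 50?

gcd(k, 150) = 50 forces 50 | k; write k = 50s. Then gcd(50s, 50·3) = 50·gcd(s, 3), so need gcd(s, 3) = 1.
50s > 50 gives s ≥ 2. The least s ≥ 2 coprime to 3 is 2, so k = 50·2 = 100.

100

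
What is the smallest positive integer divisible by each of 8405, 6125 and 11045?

8405 = 5 · 41²; 6125 = 5³ · 7²; 11045 = 5 · 47²
lcm takes max exponent of each prime: 5³ · 7² · 41² · 47² = 22744140125

22744140125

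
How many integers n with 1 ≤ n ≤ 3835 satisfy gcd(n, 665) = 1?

2492

665 = 5·7·19. Inclusion–exclusion on these primes:
3835 − ⌊3835/5⌋ − ⌊3835/7⌋ − ⌊3835/19⌋ + ⌊3835/35⌋ + ⌊3835/95⌋ + ⌊3835/133⌋ − ⌊3835/665⌋ = 2492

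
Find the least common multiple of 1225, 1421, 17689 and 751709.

6784173725

1225 = 5² · 7²; 1421 = 7² · 29; 17689 = 7² · 19²; 751709 = 7² · 23² · 29
lcm takes max exponent of each prime: 5² · 7² · 19² · 23² · 29 = 6784173725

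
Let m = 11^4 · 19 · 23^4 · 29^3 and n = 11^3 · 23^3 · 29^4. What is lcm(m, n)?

55058918599033459

max exponent per prime: 11^4 · 19 · 23^4 · 29^4 = 55058918599033459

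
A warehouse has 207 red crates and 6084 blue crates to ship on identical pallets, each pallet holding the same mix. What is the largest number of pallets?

207 = 3² · 23
6084 = 2² · 3² · 13²
Common: 3² = 9

9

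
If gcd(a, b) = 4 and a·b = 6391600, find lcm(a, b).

1597900

For any two positive integers, gcd × lcm equals their product. Hence lcm = 6391600 / 4 = 1597900.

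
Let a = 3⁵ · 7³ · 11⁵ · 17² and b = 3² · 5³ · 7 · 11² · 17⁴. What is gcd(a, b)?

2203047

min exponent per shared prime: 3² · 7 · 11² · 17² = 2203047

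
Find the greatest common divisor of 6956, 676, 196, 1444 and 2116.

4

gcd(6956, 676): 6956 = 10·676 + 196; 676 = 3·196 + 88; 196 = 2·88 + 20; 88 = 4·20 + 8; 20 = 2·8 + 4; 8 = 2·4 + 0 → 4
gcd(4, 196): 196 = 49·4 + 0 → 4
gcd(4, 1444): 1444 = 361·4 + 0 → 4
gcd(4, 2116): 2116 = 529·4 + 0 → 4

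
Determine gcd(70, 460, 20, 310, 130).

10

70 = 2 · 5 · 7; 460 = 2² · 5 · 23; 20 = 2² · 5; 310 = 2 · 5 · 31; 130 = 2 · 5 · 13
gcd takes min exponent of each prime: 2 · 5 = 10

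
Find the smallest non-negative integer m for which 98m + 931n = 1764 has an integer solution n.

Reduce mod 931: 98m ≡ 1764 (mod 931). With g = gcd(98, 931) = 49 dividing 1764, divide through: 2m ≡ 36 (mod 19).
Since gcd(2, 19) = 1, m ≡ 36·(2)⁻¹ ≡ 18 (mod 19). Smallest non-negative: 18.

18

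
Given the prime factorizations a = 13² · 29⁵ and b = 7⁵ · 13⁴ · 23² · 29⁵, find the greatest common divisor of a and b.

3466384181

min exponent per shared prime: 13² · 29⁵ = 3466384181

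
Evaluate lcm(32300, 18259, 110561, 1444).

3431846608300

lcm(32300, 18259) = 32300·18259/gcd = 589765700/19 = 31040300
lcm(31040300, 110561) = 31040300·110561/gcd = 3431846608300/19 = 180623505700
lcm(180623505700, 1444) = 180623505700·1444/gcd = 260820342230800/76 = 3431846608300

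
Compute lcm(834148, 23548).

gcd first: 834148 = 35·23548 + 9968; 23548 = 2·9968 + 3612; 9968 = 2·3612 + 2744; 3612 = 1·2744 + 868; 2744 = 3·868 + 140; 868 = 6·140 + 28; 140 = 5·28 + 0 → gcd = 28
lcm = 834148·23548/gcd = 19642517104/28 = 701518468

701518468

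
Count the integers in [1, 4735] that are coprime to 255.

Prime factors of 255: 3, 5, 17. Count integers ≤ 4735 divisible by none of them.
By inclusion–exclusion: 4735 − ⌊4735/3⌋ − ⌊4735/5⌋ − ⌊4735/17⌋ + ⌊4735/15⌋ + ⌊4735/51⌋ + ⌊4735/85⌋ − ⌊4735/255⌋ = 2376.

2376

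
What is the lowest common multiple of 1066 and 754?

30914

gcd first: 1066 = 1·754 + 312; 754 = 2·312 + 130; 312 = 2·130 + 52; 130 = 2·52 + 26; 52 = 2·26 + 0 → gcd = 26
lcm = 1066·754/gcd = 803764/26 = 30914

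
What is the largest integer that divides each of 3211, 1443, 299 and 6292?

3211 = 13² · 19; 1443 = 3 · 13 · 37; 299 = 13 · 23; 6292 = 2² · 11² · 13
gcd takes min exponent of each prime: 13 = 13

13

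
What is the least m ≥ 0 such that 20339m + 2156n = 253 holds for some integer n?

51

gcd(20339, 2156) = 11 (Euclid: 20339 = 9·2156 + 935; 2156 = 2·935 + 286; 935 = 3·286 + 77; 286 = 3·77 + 55; 77 = 1·55 + 22; 55 = 2·22 + 11; 22 = 2·11 + 0), and 11 | 253.
Extended Euclid: 20339·(-83) + 2156·(783) = 11. Scale by 23: m₀ = -1909.
General solution m = m₀ + 196t; reducing mod 196 gives m = 51 (and n = -481).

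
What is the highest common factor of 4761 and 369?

4761 = 3² · 23²
369 = 3² · 41
Common: 3² = 9

9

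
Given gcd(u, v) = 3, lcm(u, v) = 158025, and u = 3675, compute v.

Using uv = gcd(u,v)·lcm(u,v) = 3·158025 = 474075, we get v = 474075/3675 = 129.

129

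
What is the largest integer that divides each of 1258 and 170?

1258 = 2 · 17 · 37
170 = 2 · 5 · 17
Common: 2 · 17 = 34

34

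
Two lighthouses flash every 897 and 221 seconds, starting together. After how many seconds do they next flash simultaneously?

15249

897 = 3 · 13 · 23; 221 = 13 · 17
max exponents: 3 · 13 · 17 · 23 = 15249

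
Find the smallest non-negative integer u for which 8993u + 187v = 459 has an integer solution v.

5

Euclid: 8993 = 48·187 + 17; 187 = 11·17 + 0 → gcd = 17; 459 = 17·27.
Back-substitution yields 8993·(1) + 187·(-48) = 17, so one solution is u = 1·27 = 27, v = -48·27 = -1296.
Solutions in u differ by 187/17 = 11; the one in [0, 11) is 27 mod 11 = 5.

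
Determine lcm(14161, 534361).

26183689

14161 = 7² · 17²; 534361 = 17² · 43²
max exponents: 7² · 17² · 43² = 26183689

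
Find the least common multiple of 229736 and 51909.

gcd first: 229736 = 4·51909 + 22100; 51909 = 2·22100 + 7709; 22100 = 2·7709 + 6682; 7709 = 1·6682 + 1027; 6682 = 6·1027 + 520; 1027 = 1·520 + 507; 520 = 1·507 + 13; 507 = 39·13 + 0 → gcd = 13
lcm = 229736·51909/gcd = 11925366024/13 = 917335848

917335848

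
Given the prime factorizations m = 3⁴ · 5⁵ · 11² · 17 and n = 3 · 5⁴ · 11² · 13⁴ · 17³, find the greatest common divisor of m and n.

min exponent per shared prime: 3 · 5⁴ · 11² · 17 = 3856875

3856875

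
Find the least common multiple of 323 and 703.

gcd first: 703 = 2·323 + 57; 323 = 5·57 + 38; 57 = 1·38 + 19; 38 = 2·19 + 0 → gcd = 19
lcm = 323·703/gcd = 227069/19 = 11951

11951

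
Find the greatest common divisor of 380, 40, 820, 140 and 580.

gcd(380, 40): 380 = 9·40 + 20; 40 = 2·20 + 0 → 20
gcd(20, 820): 820 = 41·20 + 0 → 20
gcd(20, 140): 140 = 7·20 + 0 → 20
gcd(20, 580): 580 = 29·20 + 0 → 20

20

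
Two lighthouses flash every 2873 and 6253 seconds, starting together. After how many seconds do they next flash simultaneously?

106301

2873 = 13² · 17; 6253 = 13² · 37
max exponents: 13² · 17 · 37 = 106301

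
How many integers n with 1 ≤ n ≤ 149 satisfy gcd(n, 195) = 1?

Prime factors of 195: 3, 5, 13. Count integers ≤ 149 divisible by none of them.
By inclusion–exclusion: 149 − ⌊149/3⌋ − ⌊149/5⌋ − ⌊149/13⌋ + ⌊149/15⌋ + ⌊149/39⌋ + ⌊149/65⌋ − ⌊149/195⌋ = 74.

74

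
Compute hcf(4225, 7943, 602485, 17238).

4225 = 5² · 13²; 7943 = 13² · 47; 602485 = 5 · 13² · 23 · 31; 17238 = 2 · 3 · 13² · 17
gcd takes min exponent of each prime: 13² = 169

169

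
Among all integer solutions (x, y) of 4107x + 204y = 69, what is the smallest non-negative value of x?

63

gcd(4107, 204) = 3 (Euclid: 4107 = 20·204 + 27; 204 = 7·27 + 15; 27 = 1·15 + 12; 15 = 1·12 + 3; 12 = 4·3 + 0), and 3 | 69.
Extended Euclid: 4107·(-15) + 204·(302) = 3. Scale by 23: x₀ = -345.
General solution x = x₀ + 68t; reducing mod 68 gives x = 63 (and y = -1268).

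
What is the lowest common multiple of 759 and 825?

gcd first: 825 = 1·759 + 66; 759 = 11·66 + 33; 66 = 2·33 + 0 → gcd = 33
lcm = 759·825/gcd = 626175/33 = 18975

18975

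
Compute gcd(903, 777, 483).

21

gcd(903, 777): 903 = 1·777 + 126; 777 = 6·126 + 21; 126 = 6·21 + 0 → 21
gcd(21, 483): 483 = 23·21 + 0 → 21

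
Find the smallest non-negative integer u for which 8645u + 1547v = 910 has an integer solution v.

Euclid: 8645 = 5·1547 + 910; 1547 = 1·910 + 637; 910 = 1·637 + 273; 637 = 2·273 + 91; 273 = 3·91 + 0 → gcd = 91; 910 = 91·10.
Back-substitution yields 8645·(-5) + 1547·(28) = 91, so one solution is u = -5·10 = -50, v = 28·10 = 280.
Solutions in u differ by 1547/91 = 17; the one in [0, 17) is -50 mod 17 = 1.

1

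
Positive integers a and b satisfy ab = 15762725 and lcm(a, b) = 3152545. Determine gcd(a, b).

gcd·lcm = product, so gcd = 15762725/3152545 = 5.

5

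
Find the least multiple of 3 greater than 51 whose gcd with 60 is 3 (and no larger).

57

gcd(x, 60) = 3 forces 3 | x; write x = 3s. Then gcd(3s, 3·20) = 3·gcd(s, 20), so need gcd(s, 20) = 1.
3s > 51 gives s ≥ 18. The least s ≥ 18 coprime to 20 is 19, so x = 3·19 = 57.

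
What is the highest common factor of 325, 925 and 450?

25

gcd(325, 925): 925 = 2·325 + 275; 325 = 1·275 + 50; 275 = 5·50 + 25; 50 = 2·25 + 0 → 25
gcd(25, 450): 450 = 18·25 + 0 → 25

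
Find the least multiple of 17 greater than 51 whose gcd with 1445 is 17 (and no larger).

68

gcd(x, 1445) = 17 forces 17 | x; write x = 17s. Then gcd(17s, 17·85) = 17·gcd(s, 85), so need gcd(s, 85) = 1.
17s > 51 gives s ≥ 4. The least s ≥ 4 coprime to 85 is 4, so x = 17·4 = 68.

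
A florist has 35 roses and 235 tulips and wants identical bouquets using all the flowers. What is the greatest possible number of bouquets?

35 = 5 · 7
235 = 5 · 47
Common: 5 = 5

5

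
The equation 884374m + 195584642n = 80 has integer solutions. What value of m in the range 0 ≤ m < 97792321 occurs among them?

97761138

Euclid: 195584642 = 221·884374 + 137988; 884374 = 6·137988 + 56446; 137988 = 2·56446 + 25096; 56446 = 2·25096 + 6254; 25096 = 4·6254 + 80; 6254 = 78·80 + 14; 80 = 5·14 + 10; 14 = 1·10 + 4; 10 = 2·4 + 2; 4 = 2·2 + 0 → gcd = 2; 80 = 2·40.
Back-substitution yields 884374·(-41562516) + 195584642·(187933) = 2, so one solution is m = -41562516·40 = -1662500640, n = 187933·40 = 7517320.
Solutions in m differ by 195584642/2 = 97792321; the one in [0, 97792321) is -1662500640 mod 97792321 = 97761138.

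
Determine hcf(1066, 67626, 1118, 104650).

26

gcd(1066, 67626): 67626 = 63·1066 + 468; 1066 = 2·468 + 130; 468 = 3·130 + 78; 130 = 1·78 + 52; 78 = 1·52 + 26; 52 = 2·26 + 0 → 26
gcd(26, 1118): 1118 = 43·26 + 0 → 26
gcd(26, 104650): 104650 = 4025·26 + 0 → 26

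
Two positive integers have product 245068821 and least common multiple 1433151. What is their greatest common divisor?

From gcd × lcm = pq: gcd = 245068821 / 1433151 = 171.

171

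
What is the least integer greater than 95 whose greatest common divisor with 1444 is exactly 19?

133

gcd(t, 1444) = 19 forces 19 | t; write t = 19s. Then gcd(19s, 19·76) = 19·gcd(s, 76), so need gcd(s, 76) = 1.
19s > 95 gives s ≥ 6. The least s ≥ 6 coprime to 76 is 7, so t = 19·7 = 133.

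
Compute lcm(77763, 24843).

gcd first: 77763 = 3·24843 + 3234; 24843 = 7·3234 + 2205; 3234 = 1·2205 + 1029; 2205 = 2·1029 + 147; 1029 = 7·147 + 0 → gcd = 147
lcm = 77763·24843/gcd = 1931866209/147 = 13141947

13141947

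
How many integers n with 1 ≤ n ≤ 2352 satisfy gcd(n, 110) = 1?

855

Prime factors of 110: 2, 5, 11. Count integers ≤ 2352 divisible by none of them.
By inclusion–exclusion: 2352 − ⌊2352/2⌋ − ⌊2352/5⌋ − ⌊2352/11⌋ + ⌊2352/10⌋ + ⌊2352/22⌋ + ⌊2352/55⌋ − ⌊2352/110⌋ = 855.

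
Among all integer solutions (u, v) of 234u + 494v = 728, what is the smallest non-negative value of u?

1

Reduce mod 494: 234u ≡ 728 (mod 494). With g = gcd(234, 494) = 26 dividing 728, divide through: 9u ≡ 28 (mod 19).
Since gcd(9, 19) = 1, u ≡ 28·(9)⁻¹ ≡ 1 (mod 19). Smallest non-negative: 1.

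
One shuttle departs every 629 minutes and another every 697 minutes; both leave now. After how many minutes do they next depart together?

25789

629 = 17 · 37; 697 = 17 · 41
max exponents: 17 · 37 · 41 = 25789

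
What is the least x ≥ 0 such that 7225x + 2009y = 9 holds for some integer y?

Reduce mod 2009: 7225x ≡ 9 (mod 2009). With g = gcd(7225, 2009) = 1 dividing 9, divide through: 7225x ≡ 9 (mod 2009).
Since gcd(7225, 2009) = 1, x ≡ 9·(7225)⁻¹ ≡ 1682 (mod 2009). Smallest non-negative: 1682.

1682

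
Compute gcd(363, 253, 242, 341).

11

gcd(363, 253): 363 = 1·253 + 110; 253 = 2·110 + 33; 110 = 3·33 + 11; 33 = 3·11 + 0 → 11
gcd(11, 242): 242 = 22·11 + 0 → 11
gcd(11, 341): 341 = 31·11 + 0 → 11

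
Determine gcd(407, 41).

Euclid: 407 = 9·41 + 38; 41 = 1·38 + 3; 38 = 12·3 + 2; 3 = 1·2 + 1; 2 = 2·1 + 0. Last nonzero remainder: 1.

1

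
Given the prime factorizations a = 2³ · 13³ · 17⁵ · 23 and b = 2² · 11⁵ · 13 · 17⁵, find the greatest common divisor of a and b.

73832564

min exponent per shared prime: 2² · 13 · 17⁵ = 73832564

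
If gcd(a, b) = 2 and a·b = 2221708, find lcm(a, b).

1110854

For any two positive integers, gcd × lcm equals their product. Hence lcm = 2221708 / 2 = 1110854.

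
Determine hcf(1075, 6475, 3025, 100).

gcd(1075, 6475): 6475 = 6·1075 + 25; 1075 = 43·25 + 0 → 25
gcd(25, 3025): 3025 = 121·25 + 0 → 25
gcd(25, 100): 100 = 4·25 + 0 → 25

25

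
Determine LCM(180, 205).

7380

gcd first: 205 = 1·180 + 25; 180 = 7·25 + 5; 25 = 5·5 + 0 → gcd = 5
lcm = 180·205/gcd = 36900/5 = 7380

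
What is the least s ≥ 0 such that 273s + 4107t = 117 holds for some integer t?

196

Euclid: 4107 = 15·273 + 12; 273 = 22·12 + 9; 12 = 1·9 + 3; 9 = 3·3 + 0 → gcd = 3; 117 = 3·39.
Back-substitution yields 273·(-346) + 4107·(23) = 3, so one solution is s = -346·39 = -13494, t = 23·39 = 897.
Solutions in s differ by 4107/3 = 1369; the one in [0, 1369) is -13494 mod 1369 = 196.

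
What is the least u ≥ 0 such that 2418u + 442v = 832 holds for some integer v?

4

gcd(2418, 442) = 26 (Euclid: 2418 = 5·442 + 208; 442 = 2·208 + 26; 208 = 8·26 + 0), and 26 | 832.
Extended Euclid: 2418·(-2) + 442·(11) = 26. Scale by 32: u₀ = -64.
General solution u = u₀ + 17t; reducing mod 17 gives u = 4 (and v = -20).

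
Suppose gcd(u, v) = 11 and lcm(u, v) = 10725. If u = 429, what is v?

Using uv = gcd(u,v)·lcm(u,v) = 11·10725 = 117975, we get v = 117975/429 = 275.

275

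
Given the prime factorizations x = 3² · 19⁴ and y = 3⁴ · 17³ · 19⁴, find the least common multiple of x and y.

max exponent per prime: 3⁴ · 17³ · 19⁴ = 51861632913

51861632913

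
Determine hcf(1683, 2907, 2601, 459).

153

gcd(1683, 2907): 2907 = 1·1683 + 1224; 1683 = 1·1224 + 459; 1224 = 2·459 + 306; 459 = 1·306 + 153; 306 = 2·153 + 0 → 153
gcd(153, 2601): 2601 = 17·153 + 0 → 153
gcd(153, 459): 459 = 3·153 + 0 → 153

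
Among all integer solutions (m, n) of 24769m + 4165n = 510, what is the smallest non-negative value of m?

205

gcd(24769, 4165) = 17 (Euclid: 24769 = 5·4165 + 3944; 4165 = 1·3944 + 221; 3944 = 17·221 + 187; 221 = 1·187 + 34; 187 = 5·34 + 17; 34 = 2·17 + 0), and 17 | 510.
Extended Euclid: 24769·(113) + 4165·(-672) = 17. Scale by 30: m₀ = 3390.
General solution m = m₀ + 245t; reducing mod 245 gives m = 205 (and n = -1219).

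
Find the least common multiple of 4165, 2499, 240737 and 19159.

4165 = 5 · 7² · 17; 2499 = 3 · 7² · 17; 240737 = 7² · 17³; 19159 = 7² · 17 · 23
lcm takes max exponent of each prime: 3 · 5 · 7² · 17³ · 23 = 83054265

83054265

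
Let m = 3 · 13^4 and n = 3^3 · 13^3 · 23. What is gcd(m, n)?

min exponent per shared prime: 3 · 13^3 = 6591

6591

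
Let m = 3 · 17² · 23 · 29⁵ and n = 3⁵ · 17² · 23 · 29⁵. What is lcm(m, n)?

33130038598929

max exponent per prime: 3⁵ · 17² · 23 · 29⁵ = 33130038598929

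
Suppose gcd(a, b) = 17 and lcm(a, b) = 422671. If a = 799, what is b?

a·b = gcd·lcm = 17·422671 = 7185407, so b = 7185407/799 = 8993.

8993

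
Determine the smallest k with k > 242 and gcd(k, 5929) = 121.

gcd(k, 5929) = 121 forces 121 | k; write k = 121s. Then gcd(121s, 121·49) = 121·gcd(s, 49), so need gcd(s, 49) = 1.
121s > 242 gives s ≥ 3. The least s ≥ 3 coprime to 49 is 3, so k = 121·3 = 363.

363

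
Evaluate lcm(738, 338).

124722

738 = 2 · 3² · 41; 338 = 2 · 13²
max exponents: 2 · 3² · 13² · 41 = 124722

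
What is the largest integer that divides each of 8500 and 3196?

Euclid: 8500 = 2·3196 + 2108; 3196 = 1·2108 + 1088; 2108 = 1·1088 + 1020; 1088 = 1·1020 + 68; 1020 = 15·68 + 0. Last nonzero remainder: 68.

68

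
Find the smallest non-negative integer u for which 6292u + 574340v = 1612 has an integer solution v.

Euclid: 574340 = 91·6292 + 1768; 6292 = 3·1768 + 988; 1768 = 1·988 + 780; 988 = 1·780 + 208; 780 = 3·208 + 156; 208 = 1·156 + 52; 156 = 3·52 + 0 → gcd = 52; 1612 = 52·31.
Back-substitution yields 6292·(2921) + 574340·(-32) = 52, so one solution is u = 2921·31 = 90551, v = -32·31 = -992.
Solutions in u differ by 574340/52 = 11045; the one in [0, 11045) is 90551 mod 11045 = 2191.

2191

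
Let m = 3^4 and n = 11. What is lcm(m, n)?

max exponent per prime: 3^4 · 11 = 891

891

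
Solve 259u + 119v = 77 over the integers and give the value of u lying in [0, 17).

Reduce mod 119: 259u ≡ 77 (mod 119). With g = gcd(259, 119) = 7 dividing 77, divide through: 37u ≡ 11 (mod 17).
Since gcd(37, 17) = 1, u ≡ 11·(37)⁻¹ ≡ 15 (mod 17). Smallest non-negative: 15.

15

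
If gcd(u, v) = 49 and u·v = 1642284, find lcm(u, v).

Since gcd(u,v)·lcm(u,v) = uv, lcm = 1642284/49 = 33516.

33516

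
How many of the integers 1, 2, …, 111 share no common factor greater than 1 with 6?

37

Prime factors of 6: 2, 3. Count integers ≤ 111 divisible by none of them.
By inclusion–exclusion: 111 − ⌊111/2⌋ − ⌊111/3⌋ + ⌊111/6⌋ = 37.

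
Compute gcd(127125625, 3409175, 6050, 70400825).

3025

127125625 = 5⁴ · 11² · 41²; 3409175 = 5² · 7² · 11² · 23; 6050 = 2 · 5² · 11²; 70400825 = 5² · 11² · 17 · 37²
gcd takes min exponent of each prime: 5² · 11² = 3025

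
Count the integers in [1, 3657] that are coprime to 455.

Prime factors of 455: 5, 7, 13. Count integers ≤ 3657 divisible by none of them.
By inclusion–exclusion: 3657 − ⌊3657/5⌋ − ⌊3657/7⌋ − ⌊3657/13⌋ + ⌊3657/35⌋ + ⌊3657/65⌋ + ⌊3657/91⌋ − ⌊3657/455⌋ = 2315.

2315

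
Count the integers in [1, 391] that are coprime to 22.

178

Prime factors of 22: 2, 11. Count integers ≤ 391 divisible by none of them.
By inclusion–exclusion: 391 − ⌊391/2⌋ − ⌊391/11⌋ + ⌊391/22⌋ = 178.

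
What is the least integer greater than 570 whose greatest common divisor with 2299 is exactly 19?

gcd(k, 2299) = 19 forces 19 | k; write k = 19s. Then gcd(19s, 19·121) = 19·gcd(s, 121), so need gcd(s, 121) = 1.
19s > 570 gives s ≥ 31. The least s ≥ 31 coprime to 121 is 31, so k = 19·31 = 589.

589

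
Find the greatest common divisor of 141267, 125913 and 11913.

3

141267 = 3 · 7² · 31²; 125913 = 3 · 19 · 47²; 11913 = 3 · 11 · 19²
gcd takes min exponent of each prime: 3 = 3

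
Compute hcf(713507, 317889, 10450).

19

713507 = 17 · 19 · 47²; 317889 = 3² · 11 · 13² · 19; 10450 = 2 · 5² · 11 · 19
gcd takes min exponent of each prime: 19 = 19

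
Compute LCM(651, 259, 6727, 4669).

498046899

651 = 3 · 7 · 31; 259 = 7 · 37; 6727 = 7 · 31²; 4669 = 7 · 23 · 29
lcm takes max exponent of each prime: 3 · 7 · 23 · 29 · 31² · 37 = 498046899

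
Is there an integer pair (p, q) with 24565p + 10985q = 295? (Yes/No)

Yes

gcd(24565, 10985): 24565 = 2·10985 + 2595; 10985 = 4·2595 + 605; 2595 = 4·605 + 175; 605 = 3·175 + 80; 175 = 2·80 + 15; 80 = 5·15 + 5; 15 = 3·5 + 0 → 5
5 divides 295, so a solution exists.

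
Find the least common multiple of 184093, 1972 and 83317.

277612244

184093 = 7² · 13 · 17²; 1972 = 2² · 17 · 29; 83317 = 13² · 17 · 29
lcm takes max exponent of each prime: 2² · 7² · 13² · 17² · 29 = 277612244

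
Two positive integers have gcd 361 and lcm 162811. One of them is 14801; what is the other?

3971

a·b = gcd·lcm = 361·162811 = 58774771, so b = 58774771/14801 = 3971.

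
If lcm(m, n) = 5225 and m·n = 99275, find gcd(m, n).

19

From gcd × lcm = mn: gcd = 99275 / 5225 = 19.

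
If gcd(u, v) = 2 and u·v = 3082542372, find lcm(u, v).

Since gcd(u,v)·lcm(u,v) = uv, lcm = 3082542372/2 = 1541271186.

1541271186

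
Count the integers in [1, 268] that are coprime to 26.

26 = 2·13. Inclusion–exclusion on these primes:
268 − ⌊268/2⌋ − ⌊268/13⌋ + ⌊268/26⌋ = 124

124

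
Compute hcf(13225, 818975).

25

Euclid: 818975 = 61·13225 + 12250; 13225 = 1·12250 + 975; 12250 = 12·975 + 550; 975 = 1·550 + 425; 550 = 1·425 + 125; 425 = 3·125 + 50; 125 = 2·50 + 25; 50 = 2·25 + 0. Last nonzero remainder: 25.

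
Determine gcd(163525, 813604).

1

163525 = 5² · 31 · 211
813604 = 2² · 11² · 41²
Common: 1 = 1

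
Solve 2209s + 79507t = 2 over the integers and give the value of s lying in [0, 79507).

Reduce mod 79507: 2209s ≡ 2 (mod 79507). With g = gcd(2209, 79507) = 1 dividing 2, divide through: 2209s ≡ 2 (mod 79507).
Since gcd(2209, 79507) = 1, s ≡ 2·(2209)⁻¹ ≡ 9358 (mod 79507). Smallest non-negative: 9358.

9358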